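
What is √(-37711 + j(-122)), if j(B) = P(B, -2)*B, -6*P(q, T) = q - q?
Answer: I*√37711 ≈ 194.19*I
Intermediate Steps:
P(q, T) = 0 (P(q, T) = -(q - q)/6 = -⅙*0 = 0)
j(B) = 0 (j(B) = 0*B = 0)
√(-37711 + j(-122)) = √(-37711 + 0) = √(-37711) = I*√37711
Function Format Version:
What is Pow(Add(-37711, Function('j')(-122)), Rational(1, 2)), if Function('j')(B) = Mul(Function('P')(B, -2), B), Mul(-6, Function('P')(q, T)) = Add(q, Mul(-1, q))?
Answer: Mul(I, Pow(37711, Rational(1, 2))) ≈ Mul(194.19, I)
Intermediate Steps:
Function('P')(q, T) = 0 (Function('P')(q, T) = Mul(Rational(-1, 6), Add(q, Mul(-1, q))) = Mul(Rational(-1, 6), 0) = 0)
Function('j')(B) = 0 (Function('j')(B) = Mul(0, B) = 0)
Pow(Add(-37711, Function('j')(-122)), Rational(1, 2)) = Pow(Add(-37711, 0), Rational(1, 2)) = Pow(-37711, Rational(1, 2)) = Mul(I, Pow(37711, Rational(1, 2)))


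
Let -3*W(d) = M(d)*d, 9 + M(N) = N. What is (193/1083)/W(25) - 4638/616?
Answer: -83730761/11118800 ≈ -7.5306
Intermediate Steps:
M(N) = -9 + N
W(d) = -d*(-9 + d)/3 (W(d) = -(-9 + d)*d/3 = -d*(-9 + d)/3)
(193/1083)/W(25) - 4638/616 = (193/1083)/(((⅓)*25*(9 - 1*25))) - 4638/616 = (193*(1/1083))/(((⅓)*25*(9 - 25))) - 4638*1/616 = 193/(1083*(((⅓)*25*(-16)))) - 2319/308 = 193/(1083*(-400/3)) - 2319/308 = (193/1083)*(-3/400) - 2319/308 = -193/144400 - 2319/308 = -83730761/11118800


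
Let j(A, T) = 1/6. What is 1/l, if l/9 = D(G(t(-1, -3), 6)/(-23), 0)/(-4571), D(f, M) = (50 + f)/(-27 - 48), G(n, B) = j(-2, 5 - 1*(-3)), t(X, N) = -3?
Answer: 5256650/6899 ≈ 761.94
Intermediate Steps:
j(A, T) = ⅙
G(n, B) = ⅙
D(f, M) = -⅔ - f/75 (D(f, M) = (50 + f)/(-75) = (50 + f)*(-1/75) = -⅔ - f/75)
l = 6899/5256650 (l = 9*((-⅔ - 1/(450*(-23)))/(-4571)) = 9*((-⅔ - (-1)/(450*23))*(-1/4571)) = 9*((-⅔ - 1/75*(-1/138))*(-1/4571)) = 9*((-⅔ + 1/10350)*(-1/4571)) = 9*(-6899/10350*(-1/4571)) = 9*(6899/47309850) = 6899/5256650 ≈ 0.0013124)
1/l = 1/(6899/5256650) = 5256650/6899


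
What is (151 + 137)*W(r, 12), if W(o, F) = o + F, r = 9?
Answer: 6048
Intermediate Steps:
W(o, F) = F + o
(151 + 137)*W(r, 12) = (151 + 137)*(12 + 9) = 288*21 = 6048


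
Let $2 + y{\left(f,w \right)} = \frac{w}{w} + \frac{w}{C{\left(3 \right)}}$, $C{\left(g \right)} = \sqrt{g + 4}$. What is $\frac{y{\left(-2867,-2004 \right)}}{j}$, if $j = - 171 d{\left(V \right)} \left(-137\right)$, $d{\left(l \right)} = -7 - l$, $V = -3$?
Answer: $\frac{1}{93708} + \frac{167 \sqrt{7}}{54663} \approx 0.0080937$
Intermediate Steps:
$C{\left(g \right)} = \sqrt{4 + g}$
$j = -93708$ ($j = - 171 \left(-7 - -3\right) \left(-137\right) = - 171 \left(-7 + 3\right) \left(-137\right) = \left(-171\right) \left(-4\right) \left(-137\right) = 684 \left(-137\right) = -93708$)
$y{\left(f,w \right)} = -1 + \frac{w \sqrt{7}}{7}$ ($y{\left(f,w \right)} = -2 + \left(\frac{w}{w} + \frac{w}{\sqrt{4 + 3}}\right) = -2 + \left(1 + \frac{w}{\sqrt{7}}\right) = -2 + \left(1 + w \frac{\sqrt{7}}{7}\right) = -2 + \left(1 + \frac{w \sqrt{7}}{7}\right) = -1 + \frac{w \sqrt{7}}{7}$)
$\frac{y{\left(-2867,-2004 \right)}}{j} = \frac{-1 + \frac{1}{7} \left(-2004\right) \sqrt{7}}{-93708} = \left(-1 - \frac{2004 \sqrt{7}}{7}\right) \left(- \frac{1}{93708}\right) = \frac{1}{93708} + \frac{167 \sqrt{7}}{54663}$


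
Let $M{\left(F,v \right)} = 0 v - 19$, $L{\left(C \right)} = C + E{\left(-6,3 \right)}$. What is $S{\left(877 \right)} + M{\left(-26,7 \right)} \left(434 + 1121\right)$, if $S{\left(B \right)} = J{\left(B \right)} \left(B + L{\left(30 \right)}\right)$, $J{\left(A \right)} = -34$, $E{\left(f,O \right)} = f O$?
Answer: $-59771$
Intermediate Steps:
$E{\left(f,O \right)} = O f$
$L{\left(C \right)} = -18 + C$ ($L{\left(C \right)} = C + 3 \left(-6\right) = C - 18 = -18 + C$)
$M{\left(F,v \right)} = -19$ ($M{\left(F,v \right)} = 0 - 19 = -19$)
$S{\left(B \right)} = -408 - 34 B$ ($S{\left(B \right)} = - 34 \left(B + \left(-18 + 30\right)\right) = - 34 \left(B + 12\right) = - 34 \left(12 + B\right) = -408 - 34 B$)
$S{\left(877 \right)} + M{\left(-26,7 \right)} \left(434 + 1121\right) = \left(-408 - 29818\right) - 19 \left(434 + 1121\right) = \left(-408 - 29818\right) - 29545 = -30226 - 29545 = -59771$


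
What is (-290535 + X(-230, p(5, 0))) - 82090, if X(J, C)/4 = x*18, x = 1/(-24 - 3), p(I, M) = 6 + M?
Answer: -1117883/3 ≈ -3.7263e+5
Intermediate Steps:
x = -1/27 (x = 1/(-27) = -1/27 ≈ -0.037037)
X(J, C) = -8/3 (X(J, C) = 4*(-1/27*18) = 4*(-⅔) = -8/3)
(-290535 + X(-230, p(5, 0))) - 82090 = (-290535 - 8/3) - 82090 = -871613/3 - 82090 = -1117883/3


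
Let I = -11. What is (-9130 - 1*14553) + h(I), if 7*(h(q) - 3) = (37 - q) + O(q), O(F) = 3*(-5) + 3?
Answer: -165724/7 ≈ -23675.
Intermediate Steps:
O(F) = -12 (O(F) = -15 + 3 = -12)
h(q) = 46/7 - q/7 (h(q) = 3 + ((37 - q) - 12)/7 = 3 + (25 - q)/7 = 3 + (25/7 - q/7) = 46/7 - q/7)
(-9130 - 1*14553) + h(I) = (-9130 - 1*14553) + (46/7 - 1/7*(-11)) = (-9130 - 14553) + (46/7 + 11/7) = -23683 + 57/7 = -165724/7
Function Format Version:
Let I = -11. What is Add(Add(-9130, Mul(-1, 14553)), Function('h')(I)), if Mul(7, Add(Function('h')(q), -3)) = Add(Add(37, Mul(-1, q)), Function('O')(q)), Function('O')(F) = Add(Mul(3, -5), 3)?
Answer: Rational(-165724, 7) ≈ -23675.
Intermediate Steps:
Function('O')(F) = -12 (Function('O')(F) = Add(-15, 3) = -12)
Function('h')(q) = Add(Rational(46, 7), Mul(Rational(-1, 7), q)) (Function('h')(q) = Add(3, Mul(Rational(1, 7), Add(Add(37, Mul(-1, q)), -12))) = Add(3, Mul(Rational(1, 7), Add(25, Mul(-1, q)))) = Add(3, Add(Rational(25, 7), Mul(Rational(-1, 7), q))) = Add(Rational(46, 7), Mul(Rational(-1, 7), q)))
Add(Add(-9130, Mul(-1, 14553)), Function('h')(I)) = Add(Add(-9130, Mul(-1, 14553)), Add(Rational(46, 7), Mul(Rational(-1, 7), -11))) = Add(Add(-9130, -14553), Add(Rational(46, 7), Rational(11, 7))) = Add(-23683, Rational(57, 7)) = Rational(-165724, 7)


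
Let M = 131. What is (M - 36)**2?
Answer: 9025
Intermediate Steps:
(M - 36)**2 = (131 - 36)**2 = 95**2 = 9025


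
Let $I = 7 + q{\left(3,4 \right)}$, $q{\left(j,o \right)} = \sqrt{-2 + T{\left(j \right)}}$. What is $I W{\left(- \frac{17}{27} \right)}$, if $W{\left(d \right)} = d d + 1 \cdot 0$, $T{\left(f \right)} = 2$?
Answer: $\frac{2023}{729} \approx 2.775$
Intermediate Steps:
$q{\left(j,o \right)} = 0$ ($q{\left(j,o \right)} = \sqrt{-2 + 2} = \sqrt{0} = 0$)
$I = 7$ ($I = 7 + 0 = 7$)
$W{\left(d \right)} = d^{2}$ ($W{\left(d \right)} = d^{2} + 0 = d^{2}$)
$I W{\left(- \frac{17}{27} \right)} = 7 \left(- \frac{17}{27}\right)^{2} = 7 \cdot \frac{289}{729} = \frac{2023}{729}$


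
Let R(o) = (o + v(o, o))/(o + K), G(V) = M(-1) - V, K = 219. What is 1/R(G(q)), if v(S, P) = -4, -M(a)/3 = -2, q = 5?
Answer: -220/3 ≈ -73.333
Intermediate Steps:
M(a) = 6 (M(a) = -3*(-2) = 6)
G(V) = 6 - V
R(o) = (-4 + o)/(219 + o) (R(o) = (o - 4)/(o + 219) = (-4 + o)/(219 + o))
1/R(G(q)) = 1/((-4 + (6 - 1*5))/(219 + (6 - 1*5))) = 1/((-4 + (6 - 5))/(219 + (6 - 5))) = 1/((-4 + 1)/(219 + 1)) = 1/(-3/220) = -220/3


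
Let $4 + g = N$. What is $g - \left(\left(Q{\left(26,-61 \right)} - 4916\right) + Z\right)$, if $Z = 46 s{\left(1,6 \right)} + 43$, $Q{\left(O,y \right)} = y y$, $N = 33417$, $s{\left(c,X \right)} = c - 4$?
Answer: $34703$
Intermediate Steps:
$s{\left(c,X \right)} = -4 + c$
$g = 33413$ ($g = -4 + 33417 = 33413$)
$Q{\left(O,y \right)} = y^{2}$
$Z = -95$ ($Z = 46 \left(-4 + 1\right) + 43 = 46 \left(-3\right) + 43 = -138 + 43 = -95$)
$g - \left(\left(Q{\left(26,-61 \right)} - 4916\right) + Z\right) = 33413 - \left(\left(\left(-61\right)^{2} - 4916\right) - 95\right) = 33413 - \left(\left(3721 - 4916\right) - 95\right) = 33413 - \left(-1195 - 95\right) = 33413 - -1290 = 33413 + 1290 = 34703$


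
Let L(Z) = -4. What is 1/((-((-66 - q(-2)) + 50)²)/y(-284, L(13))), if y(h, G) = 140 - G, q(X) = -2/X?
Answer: -144/289 ≈ -0.49827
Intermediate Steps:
1/((-((-66 - q(-2)) + 50)²)/y(-284, L(13))) = 1/((-((-66 - (-2)/(-2)) + 50)²)/(140 - 1*(-4))) = 1/((-((-66 - (-2)*(-1)/2) + 50)²)/(140 + 4)) = 1/(-((-66 - 1*1) + 50)²/144) = 1/(-((-66 - 1) + 50)²*(1/144)) = 1/(-(-67 + 50)²*(1/144)) = 1/(-1*(-17)²*(1/144)) = 1/(-1*289*(1/144)) = 1/(-289*1/144) = 1/(-289/144) = -144/289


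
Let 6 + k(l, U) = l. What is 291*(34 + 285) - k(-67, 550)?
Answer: 92902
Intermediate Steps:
k(l, U) = -6 + l
291*(34 + 285) - k(-67, 550) = 291*(34 + 285) - (-6 - 67) = 291*319 - 1*(-73) = 92829 + 73 = 92902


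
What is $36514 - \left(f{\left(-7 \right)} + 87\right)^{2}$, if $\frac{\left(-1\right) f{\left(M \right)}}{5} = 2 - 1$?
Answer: $29790$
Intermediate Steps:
$f{\left(M \right)} = -5$ ($f{\left(M \right)} = - 5 \left(2 - 1\right) = \left(-5\right) 1 = -5$)
$36514 - \left(f{\left(-7 \right)} + 87\right)^{2} = 36514 - \left(-5 + 87\right)^{2} = 36514 - 82^{2} = 36514 - 6724 = 29790$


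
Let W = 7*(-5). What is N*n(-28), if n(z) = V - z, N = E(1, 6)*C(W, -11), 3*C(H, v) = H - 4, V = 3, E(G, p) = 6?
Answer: -2418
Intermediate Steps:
W = -35
C(H, v) = -4/3 + H/3 (C(H, v) = (H - 4)/3 = (-4 + H)/3 = -4/3 + H/3)
N = -78 (N = 6*(-4/3 + (1/3)*(-35)) = 6*(-4/3 - 35/3) = 6*(-13) = -78)
n(z) = 3 - z
N*n(-28) = -78*(3 - 1*(-28)) = -78*(3 + 28) = -78*31 = -2418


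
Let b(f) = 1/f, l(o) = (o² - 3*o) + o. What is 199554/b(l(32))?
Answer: 191571840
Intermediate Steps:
l(o) = o² - 2*o
199554/b(l(32)) = 199554/(1/(32*(-2 + 32))) = 199554/(1/(32*30)) = 199554/(1/960) = 199554*960 = 191571840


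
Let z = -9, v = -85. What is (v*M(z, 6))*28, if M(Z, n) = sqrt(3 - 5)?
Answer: -2380*I*sqrt(2) ≈ -3365.8*I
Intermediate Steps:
M(Z, n) = I*sqrt(2) (M(Z, n) = sqrt(-2) = I*sqrt(2))
(v*M(z, 6))*28 = -85*I*sqrt(2)*28 = -2380*I*sqrt(2)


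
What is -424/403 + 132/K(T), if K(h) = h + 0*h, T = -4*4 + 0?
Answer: -14995/1612 ≈ -9.3021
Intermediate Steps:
T = -16 (T = -16 + 0 = -16)
K(h) = h (K(h) = h + 0 = h)
-424/403 + 132/K(T) = -424/403 + 132/(-16) = -424*1/403 + 132*(-1/16) = -424/403 - 33/4 = -14995/1612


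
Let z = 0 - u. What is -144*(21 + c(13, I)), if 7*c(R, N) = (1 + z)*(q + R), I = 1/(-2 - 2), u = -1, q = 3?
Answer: -25776/7 ≈ -3682.3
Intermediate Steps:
z = 1 (z = 0 - 1*(-1) = 0 + 1 = 1)
I = -1/4 (I = 1/(-4) = -1/4 ≈ -0.25000)
c(R, N) = 6/7 + 2*R/7 (c(R, N) = ((1 + 1)*(3 + R))/7 = (2*(3 + R))/7 = (6 + 2*R)/7 = 6/7 + 2*R/7)
-144*(21 + c(13, I)) = -144*(21 + (6/7 + (2/7)*13)) = -144*(21 + (6/7 + 26/7)) = -144*(21 + 32/7) = -144*179/7 = -25776/7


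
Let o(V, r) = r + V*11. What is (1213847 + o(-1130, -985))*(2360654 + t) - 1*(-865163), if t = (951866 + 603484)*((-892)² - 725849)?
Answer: 130353855585895691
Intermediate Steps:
o(V, r) = r + 11*V
t = 108586760250 (t = 1555350*(795664 - 725849) = 1555350*69815 = 108586760250)
(1213847 + o(-1130, -985))*(2360654 + t) - 1*(-865163) = (1213847 + (-985 + 11*(-1130)))*(2360654 + 108586760250) - 1*(-865163) = (1213847 + (-985 - 12430))*108589120904 + 865163 = (1213847 - 13415)*108589120904 + 865163 = 1200432*108589120904 + 865163 = 130353855585030528 + 865163 = 130353855585895691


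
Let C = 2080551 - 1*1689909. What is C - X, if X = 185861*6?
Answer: -724524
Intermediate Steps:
X = 1115166
C = 390642 (C = 2080551 - 1689909 = 390642)
C - X = 390642 - 1*1115166 = 390642 - 1115166 = -724524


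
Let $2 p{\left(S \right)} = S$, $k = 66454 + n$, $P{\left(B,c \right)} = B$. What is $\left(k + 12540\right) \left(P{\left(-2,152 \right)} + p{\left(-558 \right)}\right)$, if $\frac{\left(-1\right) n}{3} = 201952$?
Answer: $148048222$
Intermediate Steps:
$n = -605856$ ($n = \left(-3\right) 201952 = -605856$)
$k = -539402$ ($k = 66454 - 605856 = -539402$)
$p{\left(S \right)} = \frac{S}{2}$
$\left(k + 12540\right) \left(P{\left(-2,152 \right)} + p{\left(-558 \right)}\right) = \left(-539402 + 12540\right) \left(-2 + \frac{1}{2} \left(-558\right)\right) = - 526862 \left(-2 - 279\right) = \left(-526862\right) \left(-281\right) = 148048222$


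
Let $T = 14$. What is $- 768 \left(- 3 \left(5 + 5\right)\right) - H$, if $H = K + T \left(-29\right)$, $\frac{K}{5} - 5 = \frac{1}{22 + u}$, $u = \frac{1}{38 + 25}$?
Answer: $\frac{32484612}{1387} \approx 23421.0$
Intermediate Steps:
$u = \frac{1}{63} \approx 0.015873$
$K = \frac{34990}{1387}$ ($K = 25 + \frac{5}{22 + \frac{1}{63}} = 25 + \frac{5}{\frac{1387}{63}} = 25 + 5 \cdot \frac{63}{1387} = 25 + \frac{315}{1387} = \frac{34990}{1387} \approx 25.227$)
$H = - \frac{528132}{1387}$ ($H = \frac{34990}{1387} + 14 \left(-29\right) = \frac{34990}{1387} - 406 = - \frac{528132}{1387} \approx -380.77$)
$- 768 \left(- 3 \left(5 + 5\right)\right) - H = - 768 \left(- 3 \left(5 + 5\right)\right) - - \frac{528132}{1387} = - 768 \left(\left(-3\right) 10\right) + \frac{528132}{1387} = \left(-768\right) \left(-30\right) + \frac{528132}{1387} = 23040 + \frac{528132}{1387} = \frac{32484612}{1387}$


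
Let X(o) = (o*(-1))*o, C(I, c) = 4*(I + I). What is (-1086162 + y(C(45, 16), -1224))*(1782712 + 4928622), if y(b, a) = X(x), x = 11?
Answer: -7290408031522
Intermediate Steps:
C(I, c) = 8*I (C(I, c) = 4*(2*I) = 8*I)
X(o) = -o² (X(o) = (-o)*o = -o²)
y(b, a) = -121 (y(b, a) = -1*11² = -1*121 = -121)
(-1086162 + y(C(45, 16), -1224))*(1782712 + 4928622) = (-1086162 - 121)*(1782712 + 4928622) = -1086283*6711334 = -7290408031522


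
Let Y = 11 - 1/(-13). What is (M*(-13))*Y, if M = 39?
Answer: -5616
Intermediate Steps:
Y = 144/13 (Y = 11 - 1*(-1/13) = 11 + 1/13 = 144/13 ≈ 11.077)
(M*(-13))*Y = (39*(-13))*(144/13) = -507*144/13 = -5616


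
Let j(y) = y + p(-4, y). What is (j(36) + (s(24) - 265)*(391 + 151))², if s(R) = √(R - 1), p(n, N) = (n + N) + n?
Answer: 20617952928 - 155625544*√23 ≈ 1.9872e+10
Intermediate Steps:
p(n, N) = N + 2*n (p(n, N) = (N + n) + n = N + 2*n)
s(R) = √(-1 + R)
j(y) = -8 + 2*y (j(y) = y + (y + 2*(-4)) = y + (y - 8) = y + (-8 + y) = -8 + 2*y)
(j(36) + (s(24) - 265)*(391 + 151))² = ((-8 + 2*36) + (√(-1 + 24) - 265)*(391 + 151))² = ((-8 + 72) + (√23 - 265)*542)² = (64 + (-265 + √23)*542)² = (64 + (-143630 + 542*√23))² = (-143566 + 542*√23)²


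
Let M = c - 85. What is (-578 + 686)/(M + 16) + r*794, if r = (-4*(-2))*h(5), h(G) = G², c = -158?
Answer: 36047492/227 ≈ 1.5880e+5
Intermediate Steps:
M = -243 (M = -158 - 85 = -243)
r = 200 (r = -4*(-2)*5² = 8*25 = 200)
(-578 + 686)/(M + 16) + r*794 = (-578 + 686)/(-243 + 16) + 200*794 = 108/(-227) + 158800 = 108*(-1/227) + 158800 = -108/227 + 158800 = 36047492/227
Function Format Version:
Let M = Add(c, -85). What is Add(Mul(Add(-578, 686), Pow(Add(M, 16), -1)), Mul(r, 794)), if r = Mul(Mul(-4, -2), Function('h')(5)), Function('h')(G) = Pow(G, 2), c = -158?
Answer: Rational(36047492, 227) ≈ 1.5880e+5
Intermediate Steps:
M = -243 (M = Add(-158, -85) = -243)
r = 200 (r = Mul(Mul(-4, -2), Pow(5, 2)) = Mul(8, 25) = 200)
Add(Mul(Add(-578, 686), Pow(Add(M, 16), -1)), Mul(r, 794)) = Add(Mul(Add(-578, 686), Pow(Add(-243, 16), -1)), Mul(200, 794)) = Add(Mul(108, Pow(-227, -1)), 158800) = Add(Mul(108, Rational(-1, 227)), 158800) = Add(Rational(-108, 227), 158800) = Rational(36047492, 227)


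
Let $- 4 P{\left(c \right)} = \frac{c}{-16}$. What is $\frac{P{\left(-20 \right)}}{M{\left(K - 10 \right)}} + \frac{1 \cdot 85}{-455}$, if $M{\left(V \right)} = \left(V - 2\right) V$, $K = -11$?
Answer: $- \frac{18833}{100464} \approx -0.18746$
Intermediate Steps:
$P{\left(c \right)} = \frac{c}{64}$ ($P{\left(c \right)} = - \frac{c \frac{1}{-16}}{4} = - \frac{c \left(- \frac{1}{16}\right)}{4} = - \frac{\left(- \frac{1}{16}\right) c}{4} = \frac{c}{64}$)
$M{\left(V \right)} = V \left(-2 + V\right)$ ($M{\left(V \right)} = \left(-2 + V\right) V = V \left(-2 + V\right)$)
$\frac{P{\left(-20 \right)}}{M{\left(K - 10 \right)}} + \frac{1 \cdot 85}{-455} = \frac{\frac{1}{64} \left(-20\right)}{\left(-11 - 10\right) \left(-2 - 21\right)} + \frac{1 \cdot 85}{-455} = - \frac{5}{16 \left(-11 - 10\right) \left(-2 - 21\right)} + 85 \left(- \frac{1}{455}\right) = - \frac{5}{16 \left(- 21 \left(-2 - 21\right)\right)} - \frac{17}{91} = - \frac{5}{16 \left(\left(-21\right) \left(-23\right)\right)} - \frac{17}{91} = - \frac{5}{16 \cdot 483} - \frac{17}{91} = \left(- \frac{5}{16}\right) \frac{1}{483} - \frac{17}{91} = - \frac{5}{7728} - \frac{17}{91} = - \frac{18833}{100464}$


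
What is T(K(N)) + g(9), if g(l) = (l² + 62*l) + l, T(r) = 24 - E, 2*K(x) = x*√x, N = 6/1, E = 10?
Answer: 662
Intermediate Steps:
N = 6 (N = 6*1 = 6)
K(x) = x^(3/2)/2 (K(x) = (x*√x)/2 = x^(3/2)/2)
T(r) = 14 (T(r) = 24 - 1*10 = 24 - 10 = 14)
g(l) = l² + 63*l
T(K(N)) + g(9) = 14 + 9*(63 + 9) = 14 + 9*72 = 14 + 648 = 662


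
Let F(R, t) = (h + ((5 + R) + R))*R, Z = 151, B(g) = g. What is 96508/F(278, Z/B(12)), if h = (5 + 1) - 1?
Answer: 24127/39337 ≈ 0.61334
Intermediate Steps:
h = 5 (h = 6 - 1 = 5)
F(R, t) = R*(10 + 2*R) (F(R, t) = (5 + ((5 + R) + R))*R = (5 + (5 + 2*R))*R = (10 + 2*R)*R = R*(10 + 2*R))
96508/F(278, Z/B(12)) = 96508/((2*278*(5 + 278))) = 96508/((2*278*283)) = 96508/157348 = 96508*(1/157348) = 24127/39337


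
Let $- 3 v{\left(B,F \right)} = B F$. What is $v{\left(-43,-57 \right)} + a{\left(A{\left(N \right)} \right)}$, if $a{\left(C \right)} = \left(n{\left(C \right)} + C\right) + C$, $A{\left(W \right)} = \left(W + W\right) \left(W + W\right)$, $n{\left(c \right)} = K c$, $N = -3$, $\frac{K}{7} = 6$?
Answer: $767$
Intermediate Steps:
$K = 42$ ($K = 7 \cdot 6 = 42$)
$n{\left(c \right)} = 42 c$
$v{\left(B,F \right)} = - \frac{B F}{3}$
$A{\left(W \right)} = 4 W^{2}$ ($A{\left(W \right)} = 2 W 2 W = 4 W^{2}$)
$a{\left(C \right)} = 44 C$ ($a{\left(C \right)} = \left(42 C + C\right) + C = 43 C + C = 44 C$)
$v{\left(-43,-57 \right)} + a{\left(A{\left(N \right)} \right)} = \left(- \frac{1}{3}\right) \left(-43\right) \left(-57\right) + 44 \cdot 4 \left(-3\right)^{2} = -817 + 44 \cdot 4 \cdot 9 = -817 + 44 \cdot 36 = -817 + 1584 = 767$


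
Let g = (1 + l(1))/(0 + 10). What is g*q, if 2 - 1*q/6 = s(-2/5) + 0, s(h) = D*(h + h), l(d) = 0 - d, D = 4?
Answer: 0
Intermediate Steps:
l(d) = -d
s(h) = 8*h (s(h) = 4*(h + h) = 4*(2*h) = 8*h)
g = 0 (g = (1 - 1*1)/(0 + 10) = (1 - 1)/10 = 0*(⅒) = 0)
q = 156/5 (q = 12 - 6*(8*(-2/5) + 0) = 12 - 6*(8*(-2*⅕) + 0) = 12 - 6*(8*(-⅖) + 0) = 12 - 6*(-16/5 + 0) = 12 - 6*(-16/5) = 12 + 96/5 = 156/5 ≈ 31.200)
g*q = 0*(156/5) = 0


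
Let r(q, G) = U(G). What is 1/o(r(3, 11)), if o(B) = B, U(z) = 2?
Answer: 1/2 ≈ 0.50000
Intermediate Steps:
r(q, G) = 2
1/o(r(3, 11)) = 1/2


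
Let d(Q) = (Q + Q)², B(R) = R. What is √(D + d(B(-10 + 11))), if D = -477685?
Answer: I*√477681 ≈ 691.14*I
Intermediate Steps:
d(Q) = 4*Q² (d(Q) = (2*Q)² = 4*Q²)
√(D + d(B(-10 + 11))) = √(-477685 + 4*(-10 + 11)²) = √(-477685 + 4*1²) = √(-477685 + 4*1) = √(-477685 + 4) = √(-477681) = I*√477681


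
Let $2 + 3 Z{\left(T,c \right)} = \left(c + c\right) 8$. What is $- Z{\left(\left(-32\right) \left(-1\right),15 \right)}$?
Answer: $- \frac{238}{3} \approx -79.333$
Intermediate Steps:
$Z{\left(T,c \right)} = - \frac{2}{3} + \frac{16 c}{3}$ ($Z{\left(T,c \right)} = - \frac{2}{3} + \frac{\left(c + c\right) 8}{3} = - \frac{2}{3} + \frac{2 c 8}{3} = - \frac{2}{3} + \frac{16 c}{3}$)
$- Z{\left(\left(-32\right) \left(-1\right),15 \right)} = - (- \frac{2}{3} + \frac{16}{3} \cdot 15) = - (- \frac{2}{3} + 80) = \left(-1\right) \frac{238}{3} = - \frac{238}{3}$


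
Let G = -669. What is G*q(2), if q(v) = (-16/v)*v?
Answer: 10704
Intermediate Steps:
q(v) = -16
G*q(2) = -669*(-16) = 10704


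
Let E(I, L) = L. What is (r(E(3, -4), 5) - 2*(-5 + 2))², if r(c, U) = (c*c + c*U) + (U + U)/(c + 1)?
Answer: 16/9 ≈ 1.7778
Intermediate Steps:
r(c, U) = c² + U*c + 2*U/(1 + c) (r(c, U) = (c² + U*c) + (2*U)/(1 + c) = (c² + U*c) + 2*U/(1 + c) = c² + U*c + 2*U/(1 + c))
(r(E(3, -4), 5) - 2*(-5 + 2))² = (((-4)² + (-4)³ + 2*5 + 5*(-4) + 5*(-4)²)/(1 - 4) - 2*(-5 + 2))² = ((16 - 64 + 10 - 20 + 5*16)/(-3) - 2*(-3))² = (-(16 - 64 + 10 - 20 + 80)/3 + 6)² = (-⅓*22 + 6)² = (-22/3 + 6)² = (-4/3)² = 16/9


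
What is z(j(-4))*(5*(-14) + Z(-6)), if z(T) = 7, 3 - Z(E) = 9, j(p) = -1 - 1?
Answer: -532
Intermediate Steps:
j(p) = -2
Z(E) = -6 (Z(E) = 3 - 1*9 = 3 - 9 = -6)
z(j(-4))*(5*(-14) + Z(-6)) = 7*(5*(-14) - 6) = 7*(-70 - 6) = 7*(-76) = -532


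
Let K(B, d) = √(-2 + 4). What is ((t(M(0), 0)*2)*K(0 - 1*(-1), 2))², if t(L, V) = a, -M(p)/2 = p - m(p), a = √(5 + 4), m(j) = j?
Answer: 72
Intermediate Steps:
K(B, d) = √2
a = 3 (a = √9 = 3)
M(p) = 0 (M(p) = -2*(p - p) = -2*0 = 0)
t(L, V) = 3
((t(M(0), 0)*2)*K(0 - 1*(-1), 2))² = ((3*2)*√2)² = (6*√2)² = 72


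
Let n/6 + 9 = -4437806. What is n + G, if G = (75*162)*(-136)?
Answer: -28279290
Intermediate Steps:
n = -26626890 (n = -54 + 6*(-4437806) = -54 - 26626836 = -26626890)
G = -1652400 (G = 12150*(-136) = -1652400)
n + G = -26626890 - 1652400 = -28279290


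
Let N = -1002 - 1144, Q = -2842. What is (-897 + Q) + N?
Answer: -5885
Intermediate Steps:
N = -2146
(-897 + Q) + N = (-897 - 2842) - 2146 = -3739 - 2146 = -5885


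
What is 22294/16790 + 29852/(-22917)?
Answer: 4848259/192388215 ≈ 0.025200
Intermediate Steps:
22294/16790 + 29852/(-22917) = 22294*(1/16790) + 29852*(-1/22917) = 11147/8395 - 29852/22917 = 4848259/192388215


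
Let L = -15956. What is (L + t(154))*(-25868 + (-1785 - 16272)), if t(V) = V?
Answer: 694102850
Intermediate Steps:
(L + t(154))*(-25868 + (-1785 - 16272)) = (-15956 + 154)*(-25868 + (-1785 - 16272)) = -15802*(-25868 - 18057) = -15802*(-43925) = 694102850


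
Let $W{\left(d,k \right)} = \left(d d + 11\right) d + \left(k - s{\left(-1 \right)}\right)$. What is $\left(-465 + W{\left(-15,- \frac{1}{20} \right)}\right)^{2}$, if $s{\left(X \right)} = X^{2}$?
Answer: $\frac{6419374641}{400} \approx 1.6048 \cdot 10^{7}$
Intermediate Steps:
$W{\left(d,k \right)} = -1 + k + d \left(11 + d^{2}\right)$ ($W{\left(d,k \right)} = \left(d d + 11\right) d + \left(k - \left(-1\right)^{2}\right) = \left(d^{2} + 11\right) d + \left(k - 1\right) = \left(11 + d^{2}\right) d + \left(k - 1\right) = d \left(11 + d^{2}\right) + \left(-1 + k\right) = -1 + k + d \left(11 + d^{2}\right)$)
$\left(-465 + W{\left(-15,- \frac{1}{20} \right)}\right)^{2} = \left(-465 + \left(-1 - \frac{1}{20} + \left(-15\right)^{3} + 11 \left(-15\right)\right)\right)^{2} = \left(-465 - \frac{70821}{20}\right)^{2} = \left(- \frac{80121}{20}\right)^{2} = \frac{6419374641}{400}$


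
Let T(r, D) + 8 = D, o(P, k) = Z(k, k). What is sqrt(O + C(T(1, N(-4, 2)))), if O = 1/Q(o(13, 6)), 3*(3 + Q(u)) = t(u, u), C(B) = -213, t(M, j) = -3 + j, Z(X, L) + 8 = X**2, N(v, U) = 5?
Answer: I*sqrt(3405)/4 ≈ 14.588*I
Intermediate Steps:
Z(X, L) = -8 + X**2
o(P, k) = -8 + k**2
T(r, D) = -8 + D
Q(u) = -4 + u/3 (Q(u) = -3 + (-3 + u)/3 = -3 + (-1 + u/3) = -4 + u/3)
O = 3/16 (O = 1/(-4 + (-8 + 6**2)/3) = 1/(-4 + (-8 + 36)/3) = 1/(-4 + (1/3)*28) = 1/(-4 + 28/3) = 1/(16/3) = 3/16 ≈ 0.18750)
sqrt(O + C(T(1, N(-4, 2)))) = sqrt(3/16 - 213) = sqrt(-3405/16) = I*sqrt(3405)/4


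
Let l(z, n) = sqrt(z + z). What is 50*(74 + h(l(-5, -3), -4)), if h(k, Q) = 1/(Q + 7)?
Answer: 11150/3 ≈ 3716.7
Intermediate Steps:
l(z, n) = sqrt(2)*sqrt(z) (l(z, n) = sqrt(2*z) = sqrt(2)*sqrt(z))
h(k, Q) = 1/(7 + Q)
50*(74 + h(l(-5, -3), -4)) = 50*(74 + 1/(7 - 4)) = 50*(74 + 1/3) = 50*(223/3) = 11150/3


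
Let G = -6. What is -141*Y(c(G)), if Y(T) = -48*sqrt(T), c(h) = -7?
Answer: 6768*I*sqrt(7) ≈ 17906.0*I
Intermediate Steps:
-141*Y(c(G)) = -(-6768)*sqrt(-7) = -(-6768)*I*sqrt(7) = 6768*I*sqrt(7)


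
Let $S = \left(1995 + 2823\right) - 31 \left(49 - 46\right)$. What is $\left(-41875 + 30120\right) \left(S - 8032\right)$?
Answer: $38873785$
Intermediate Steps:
$S = 4725$ ($S = 4818 - 93 = 4725$)
$\left(-41875 + 30120\right) \left(S - 8032\right) = \left(-41875 + 30120\right) \left(4725 - 8032\right) = \left(-11755\right) \left(-3307\right) = 38873785$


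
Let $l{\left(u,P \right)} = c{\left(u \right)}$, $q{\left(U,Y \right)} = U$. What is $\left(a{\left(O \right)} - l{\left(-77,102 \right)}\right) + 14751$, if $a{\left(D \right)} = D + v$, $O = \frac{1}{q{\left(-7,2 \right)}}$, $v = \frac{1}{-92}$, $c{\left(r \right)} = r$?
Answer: $\frac{9549133}{644} \approx 14828.0$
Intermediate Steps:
$v = - \frac{1}{92} \approx -0.01087$
$l{\left(u,P \right)} = u$
$O = - \frac{1}{7}$ ($O = \frac{1}{-7} = - \frac{1}{7} \approx -0.14286$)
$a{\left(D \right)} = - \frac{1}{92} + D$ ($a{\left(D \right)} = D - \frac{1}{92} = - \frac{1}{92} + D$)
$\left(a{\left(O \right)} - l{\left(-77,102 \right)}\right) + 14751 = \left(\left(- \frac{1}{92} - \frac{1}{7}\right) - -77\right) + 14751 = \left(- \frac{99}{644} + 77\right) + 14751 = \frac{49489}{644} + 14751 = \frac{9549133}{644}$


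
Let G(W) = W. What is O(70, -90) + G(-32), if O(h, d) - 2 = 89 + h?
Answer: 129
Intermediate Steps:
O(h, d) = 91 + h (O(h, d) = 2 + (89 + h) = 91 + h)
O(70, -90) + G(-32) = (91 + 70) - 32 = 161 - 32 = 129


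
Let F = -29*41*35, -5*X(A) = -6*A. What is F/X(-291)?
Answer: 208075/1746 ≈ 119.17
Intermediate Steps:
X(A) = 6*A/5 (X(A) = -(-6)*A/5 = 6*A/5)
F = -41615 (F = -1189*35 = -41615)
F/X(-291) = -41615/((6/5)*(-291)) = -41615/(-1746/5) = -41615*(-5/1746) = 208075/1746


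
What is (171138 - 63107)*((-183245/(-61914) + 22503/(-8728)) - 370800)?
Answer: -10823339458874278721/270192696 ≈ -4.0058e+10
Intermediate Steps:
(171138 - 63107)*((-183245/(-61914) + 22503/(-8728)) - 370800) = 108031*((-183245*(-1/61914) + 22503*(-1/8728)) - 370800) = 108031*((183245/61914 - 22503/8728) - 370800) = 108031*(103055809/270192696 - 370800) = 108031*(-100187348620991/270192696) = -10823339458874278721/270192696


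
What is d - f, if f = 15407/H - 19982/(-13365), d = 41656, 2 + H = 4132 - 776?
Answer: 622335889859/14942070 ≈ 41650.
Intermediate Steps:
H = 3354 (H = -2 + (4132 - 776) = -2 + 3356 = 3354)
f = 90978061/14942070 (f = 15407/3354 - 19982/(-13365) = 15407*(1/3354) - 19982*(-1/13365) = 15407/3354 + 19982/13365 = 90978061/14942070 ≈ 6.0887)
d - f = 41656 - 1*90978061/14942070 = 41656 - 90978061/14942070 = 622335889859/14942070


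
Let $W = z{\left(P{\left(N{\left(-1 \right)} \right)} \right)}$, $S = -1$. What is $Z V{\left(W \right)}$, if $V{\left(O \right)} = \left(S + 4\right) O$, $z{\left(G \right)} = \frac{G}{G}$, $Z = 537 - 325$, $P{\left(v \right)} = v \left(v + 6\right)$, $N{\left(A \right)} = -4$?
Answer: $636$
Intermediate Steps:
$P{\left(v \right)} = v \left(6 + v\right)$
$Z = 212$ ($Z = 537 - 325 = 212$)
$z{\left(G \right)} = 1$
$W = 1$
$V{\left(O \right)} = 3 O$ ($V{\left(O \right)} = \left(-1 + 4\right) O = 3 O$)
$Z V{\left(W \right)} = 212 \cdot 3 \cdot 1 = 212 \cdot 3 = 636$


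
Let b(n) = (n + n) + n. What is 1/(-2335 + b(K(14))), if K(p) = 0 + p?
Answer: -1/2293 ≈ -0.00043611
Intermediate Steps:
K(p) = p
b(n) = 3*n (b(n) = 2*n + n = 3*n)
1/(-2335 + b(K(14))) = 1/(-2335 + 3*14) = 1/(-2335 + 42) = 1/(-2293) = -1/2293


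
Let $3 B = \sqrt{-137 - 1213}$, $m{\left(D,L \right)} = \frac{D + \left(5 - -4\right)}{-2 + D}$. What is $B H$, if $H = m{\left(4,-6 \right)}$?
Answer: $\frac{65 i \sqrt{6}}{2} \approx 79.608 i$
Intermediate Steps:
$m{\left(D,L \right)} = \frac{9 + D}{-2 + D}$ ($m{\left(D,L \right)} = \frac{D + \left(5 + 4\right)}{-2 + D} = \frac{D + 9}{-2 + D} = \frac{9 + D}{-2 + D}$)
$B = 5 i \sqrt{6}$ ($B = \frac{\sqrt{-137 - 1213}}{3} = \frac{\sqrt{-1350}}{3} = \frac{15 i \sqrt{6}}{3} = 5 i \sqrt{6} \approx 12.247 i$)
$H = \frac{13}{2}$ ($H = \frac{9 + 4}{-2 + 4} = \frac{1}{2} \cdot 13 = \frac{13}{2} \approx 6.5$)
$B H = 5 i \sqrt{6} \cdot \frac{13}{2} = \frac{65 i \sqrt{6}}{2}$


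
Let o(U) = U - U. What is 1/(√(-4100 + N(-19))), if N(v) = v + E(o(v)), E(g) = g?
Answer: -I*√4119/4119 ≈ -0.015581*I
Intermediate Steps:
o(U) = 0
N(v) = v (N(v) = v + 0 = v)
1/(√(-4100 + N(-19))) = 1/(√(-4100 - 19)) = 1/(√(-4119)) = 1/(I*√4119) = -I*√4119/4119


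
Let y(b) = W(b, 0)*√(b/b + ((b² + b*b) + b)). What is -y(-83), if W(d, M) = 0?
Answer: 0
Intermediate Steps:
y(b) = 0 (y(b) = 0*√(b/b + ((b² + b*b) + b)) = 0*√(1 + ((b² + b²) + b)) = 0*√(1 + (2*b² + b)) = 0*√(1 + (b + 2*b²)) = 0*√(1 + b + 2*b²) = 0)
-y(-83) = -1*0 = 0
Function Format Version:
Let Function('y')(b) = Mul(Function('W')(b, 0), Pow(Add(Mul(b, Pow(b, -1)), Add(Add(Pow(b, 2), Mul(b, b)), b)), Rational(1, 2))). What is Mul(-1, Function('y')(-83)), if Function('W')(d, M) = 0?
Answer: 0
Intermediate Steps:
Function('y')(b) = 0 (Function('y')(b) = Mul(0, Pow(Add(Mul(b, Pow(b, -1)), Add(Add(Pow(b, 2), Mul(b, b)), b)), Rational(1, 2))) = Mul(0, Pow(Add(1, Add(Add(Pow(b, 2), Pow(b, 2)), b)), Rational(1, 2))) = Mul(0, Pow(Add(1, Add(Mul(2, Pow(b, 2)), b)), Rational(1, 2))) = Mul(0, Pow(Add(1, Add(b, Mul(2, Pow(b, 2)))), Rational(1, 2))) = Mul(0, Pow(Add(1, b, Mul(2, Pow(b, 2))), Rational(1, 2))) = 0)
Mul(-1, Function('y')(-83)) = Mul(-1, 0) = 0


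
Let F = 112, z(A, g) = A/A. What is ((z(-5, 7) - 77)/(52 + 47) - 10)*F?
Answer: -119392/99 ≈ -1206.0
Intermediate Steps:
z(A, g) = 1
((z(-5, 7) - 77)/(52 + 47) - 10)*F = ((1 - 77)/(52 + 47) - 10)*112 = (-76/99 - 10)*112 = -1066/99*112 = -119392/99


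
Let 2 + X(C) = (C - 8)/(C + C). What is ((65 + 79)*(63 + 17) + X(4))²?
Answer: 530611225/4 ≈ 1.3265e+8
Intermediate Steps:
X(C) = -2 + (-8 + C)/(2*C) (X(C) = -2 + (C - 8)/(C + C) = -2 + (-8 + C)/((2*C)) = -2 + (-8 + C)*(1/(2*C)) = -2 + (-8 + C)/(2*C))
((65 + 79)*(63 + 17) + X(4))² = ((65 + 79)*(63 + 17) + (-3/2 - 4/4))² = (144*80 + (-3/2 - 4*¼))² = (11520 + (-3/2 - 1))² = (11520 - 5/2)² = (23035/2)² = 530611225/4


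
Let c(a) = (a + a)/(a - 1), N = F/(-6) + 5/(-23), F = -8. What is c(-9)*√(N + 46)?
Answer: 3*√224319/115 ≈ 12.355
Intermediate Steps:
N = 77/69 (N = -8/(-6) + 5/(-23) = -8*(-⅙) + 5*(-1/23) = 4/3 - 5/23 = 77/69 ≈ 1.1159)
c(a) = 2*a/(-1 + a) (c(a) = (2*a)/(-1 + a) = 2*a/(-1 + a))
c(-9)*√(N + 46) = (2*(-9)/(-1 - 9))*√(77/69 + 46) = (2*(-9)/(-10))*√(3251/69) = (2*(-9)*(-⅒))*(√224319/69) = 9*(√224319/69)/5 = 3*√224319/115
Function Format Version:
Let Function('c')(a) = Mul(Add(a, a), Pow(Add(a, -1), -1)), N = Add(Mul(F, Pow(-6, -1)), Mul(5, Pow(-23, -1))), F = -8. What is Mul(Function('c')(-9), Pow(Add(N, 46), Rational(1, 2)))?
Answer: Mul(Rational(3, 115), Pow(224319, Rational(1, 2))) ≈ 12.355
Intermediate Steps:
N = Rational(77, 69) (N = Add(Mul(-8, Pow(-6, -1)), Mul(5, Pow(-23, -1))) = Add(Mul(-8, Rational(-1, 6)), Mul(5, Rational(-1, 23))) = Add(Rational(4, 3), Rational(-5, 23)) = Rational(77, 69) ≈ 1.1159)
Function('c')(a) = Mul(2, a, Pow(Add(-1, a), -1)) (Function('c')(a) = Mul(Mul(2, a), Pow(Add(-1, a), -1)) = Mul(2, a, Pow(Add(-1, a), -1)))
Mul(Function('c')(-9), Pow(Add(N, 46), Rational(1, 2))) = Mul(Mul(2, -9, Pow(Add(-1, -9), -1)), Pow(Add(Rational(77, 69), 46), Rational(1, 2))) = Mul(Mul(2, -9, Pow(-10, -1)), Pow(Rational(3251, 69), Rational(1, 2))) = Mul(Mul(2, -9, Rational(-1, 10)), Mul(Rational(1, 69), Pow(224319, Rational(1, 2)))) = Mul(Rational(9, 5), Mul(Rational(1, 69), Pow(224319, Rational(1, 2)))) = Mul(Rational(3, 115), Pow(224319, Rational(1, 2)))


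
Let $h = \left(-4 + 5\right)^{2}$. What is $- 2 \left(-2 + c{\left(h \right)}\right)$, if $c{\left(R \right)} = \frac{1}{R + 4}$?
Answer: $\frac{18}{5} \approx 3.6$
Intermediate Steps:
$h = 1$ ($h = 1^{2} = 1$)
$c{\left(R \right)} = \frac{1}{4 + R}$
$- 2 \left(-2 + c{\left(h \right)}\right) = - 2 \left(-2 + \frac{1}{4 + 1}\right) = - 2 \left(-2 + \frac{1}{5}\right) = \left(-2\right) \left(- \frac{9}{5}\right) = \frac{18}{5}$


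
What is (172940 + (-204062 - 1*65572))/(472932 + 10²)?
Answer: -48347/236516 ≈ -0.20441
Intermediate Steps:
(172940 + (-204062 - 1*65572))/(472932 + 10²) = (172940 + (-204062 - 65572))/(472932 + 100) = (172940 - 269634)/473032 = -96694*1/473032 = -48347/236516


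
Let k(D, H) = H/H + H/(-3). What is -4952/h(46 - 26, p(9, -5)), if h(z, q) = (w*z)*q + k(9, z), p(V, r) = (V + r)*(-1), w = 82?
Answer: 14856/19697 ≈ 0.75423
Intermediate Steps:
k(D, H) = 1 - H/3 (k(D, H) = 1 + H*(-1/3) = 1 - H/3)
p(V, r) = -V - r
h(z, q) = 1 - z/3 + 82*q*z (h(z, q) = (82*z)*q + (1 - z/3) = 82*q*z + (1 - z/3) = 1 - z/3 + 82*q*z)
-4952/h(46 - 26, p(9, -5)) = -4952/(1 - (46 - 26)/3 + 82*(-1*9 - 1*(-5))*(46 - 26)) = -4952/(1 - 1/3*20 + 82*(-9 + 5)*20) = -4952/(1 - 20/3 + 82*(-4)*20) = -4952/(1 - 20/3 - 6560) = -4952/(-19697/3) = -4952*(-3/19697) = 14856/19697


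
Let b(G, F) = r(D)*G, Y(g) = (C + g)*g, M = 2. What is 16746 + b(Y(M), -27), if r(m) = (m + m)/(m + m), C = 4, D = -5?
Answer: 16758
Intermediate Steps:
Y(g) = g*(4 + g) (Y(g) = (4 + g)*g = g*(4 + g))
r(m) = 1 (r(m) = (2*m)/((2*m)) = (2*m)*(1/(2*m)) = 1)
b(G, F) = G (b(G, F) = 1*G = G)
16746 + b(Y(M), -27) = 16746 + 2*(4 + 2) = 16746 + 2*6 = 16746 + 12 = 16758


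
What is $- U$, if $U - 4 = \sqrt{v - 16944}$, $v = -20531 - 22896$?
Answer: $-4 - i \sqrt{60371} \approx -4.0 - 245.71 i$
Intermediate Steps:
$v = -43427$ ($v = -20531 - 22896 = -43427$)
$U = 4 + i \sqrt{60371}$ ($U = 4 + \sqrt{-43427 - 16944} = 4 + \sqrt{-60371} = 4 + i \sqrt{60371} \approx 4.0 + 245.71 i$)
$- U = - (4 + i \sqrt{60371}) = -4 - i \sqrt{60371}$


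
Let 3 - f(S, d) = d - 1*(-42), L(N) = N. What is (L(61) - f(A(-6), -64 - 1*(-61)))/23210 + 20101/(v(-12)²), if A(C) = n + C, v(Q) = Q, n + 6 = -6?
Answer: 233279089/1671120 ≈ 139.59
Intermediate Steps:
n = -12 (n = -6 - 6 = -12)
A(C) = -12 + C
f(S, d) = -39 - d (f(S, d) = 3 - (d - 1*(-42)) = 3 - (d + 42) = 3 - (42 + d) = 3 + (-42 - d) = -39 - d)
(L(61) - f(A(-6), -64 - 1*(-61)))/23210 + 20101/(v(-12)²) = (61 - (-39 - (-64 - 1*(-61))))/23210 + 20101/((-12)²) = (61 - (-39 - (-64 + 61)))*(1/23210) + 20101/144 = (61 - (-39 - 1*(-3)))*(1/23210) + 20101*(1/144) = (61 - (-39 + 3))*(1/23210) + 20101/144 = (61 - 1*(-36))*(1/23210) + 20101/144 = (61 + 36)*(1/23210) + 20101/144 = 97*(1/23210) + 20101/144 = 97/23210 + 20101/144 = 233279089/1671120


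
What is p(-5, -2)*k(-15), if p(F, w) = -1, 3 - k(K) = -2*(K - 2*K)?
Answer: -33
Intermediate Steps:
k(K) = 3 - 2*K (k(K) = 3 - (-2)*(K - 2*K) = 3 - (-2)*(-K) = 3 - 2*K)
p(-5, -2)*k(-15) = -(3 - 2*(-15)) = -(3 + 30) = -1*33 = -33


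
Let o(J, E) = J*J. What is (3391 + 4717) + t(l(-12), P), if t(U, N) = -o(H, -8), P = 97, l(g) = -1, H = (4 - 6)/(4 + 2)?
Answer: 72971/9 ≈ 8107.9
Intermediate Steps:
H = -1/3 (H = -2/6 = -2*1/6 = -1/3 ≈ -0.33333)
o(J, E) = J**2
t(U, N) = -1/9 (t(U, N) = -(-1/3)**2 = -1*1/9 = -1/9)
(3391 + 4717) + t(l(-12), P) = (3391 + 4717) - 1/9 = 8108 - 1/9 = 72971/9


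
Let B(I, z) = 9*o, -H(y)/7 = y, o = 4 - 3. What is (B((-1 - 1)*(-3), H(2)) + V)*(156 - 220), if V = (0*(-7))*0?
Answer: -576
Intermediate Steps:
o = 1
H(y) = -7*y
V = 0 (V = 0*0 = 0)
B(I, z) = 9 (B(I, z) = 9*1 = 9)
(B((-1 - 1)*(-3), H(2)) + V)*(156 - 220) = (9 + 0)*(156 - 220) = 9*(-64) = -576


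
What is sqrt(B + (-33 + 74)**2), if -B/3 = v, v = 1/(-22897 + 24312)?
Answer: 2*sqrt(841433995)/1415 ≈ 41.000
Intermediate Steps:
v = 1/1415 ≈ 0.00070671
B = -3/1415 (B = -3*1/1415 = -3/1415 ≈ -0.0021201)
sqrt(B + (-33 + 74)**2) = sqrt(-3/1415 + (-33 + 74)**2) = sqrt(-3/1415 + 41**2) = sqrt(-3/1415 + 1681) = sqrt(2378612/1415) = 2*sqrt(841433995)/1415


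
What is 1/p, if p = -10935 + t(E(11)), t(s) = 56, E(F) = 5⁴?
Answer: -1/10879 ≈ -9.1920e-5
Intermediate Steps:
E(F) = 625
p = -10879 (p = -10935 + 56 = -10879)
1/p = 1/(-10879) = -1/10879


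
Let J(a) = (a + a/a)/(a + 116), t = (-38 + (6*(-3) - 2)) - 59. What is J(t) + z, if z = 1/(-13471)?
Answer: 1562635/13471 ≈ 116.00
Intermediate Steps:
z = -1/13471 ≈ -7.4234e-5
t = -117 (t = (-38 + (-18 - 2)) - 59 = (-38 - 20) - 59 = -58 - 59 = -117)
J(a) = (1 + a)/(116 + a) (J(a) = (a + 1)/(116 + a) = (1 + a)/(116 + a))
J(t) + z = (1 - 117)/(116 - 117) - 1/13471 = -116/(-1) - 1/13471 = -1*(-116) - 1/13471 = 116 - 1/13471 = 1562635/13471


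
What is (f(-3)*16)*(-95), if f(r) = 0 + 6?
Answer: -9120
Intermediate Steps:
f(r) = 6
(f(-3)*16)*(-95) = (6*16)*(-95) = 96*(-95) = -9120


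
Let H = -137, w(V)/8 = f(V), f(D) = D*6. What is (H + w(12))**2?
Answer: 192721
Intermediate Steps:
f(D) = 6*D
w(V) = 48*V (w(V) = 8*(6*V) = 48*V)
(H + w(12))**2 = (-137 + 48*12)**2 = (-137 + 576)**2 = 439**2 = 192721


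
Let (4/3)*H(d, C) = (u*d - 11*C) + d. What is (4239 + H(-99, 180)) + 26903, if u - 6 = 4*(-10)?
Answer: 128429/4 ≈ 32107.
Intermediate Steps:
u = -34 (u = 6 + 4*(-10) = 6 - 40 = -34)
H(d, C) = -99*d/4 - 33*C/4 (H(d, C) = 3*((-34*d - 11*C) + d)/4 = 3*(-33*d - 11*C)/4 = -99*d/4 - 33*C/4)
(4239 + H(-99, 180)) + 26903 = (4239 + (-99/4*(-99) - 33/4*180)) + 26903 = (4239 + (9801/4 - 1485)) + 26903 = (4239 + 3861/4) + 26903 = 20817/4 + 26903 = 128429/4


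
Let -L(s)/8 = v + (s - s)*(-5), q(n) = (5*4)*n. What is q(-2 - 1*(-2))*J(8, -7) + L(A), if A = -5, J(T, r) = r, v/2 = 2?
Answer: -32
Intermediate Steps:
v = 4 (v = 2*2 = 4)
q(n) = 20*n
L(s) = -32 (L(s) = -8*(4 + (s - s)*(-5)) = -8*(4 + 0*(-5)) = -8*(4 + 0) = -8*4 = -32)
q(-2 - 1*(-2))*J(8, -7) + L(A) = (20*(-2 - 1*(-2)))*(-7) - 32 = (20*(-2 + 2))*(-7) - 32 = (20*0)*(-7) - 32 = 0*(-7) - 32 = 0 - 32 = -32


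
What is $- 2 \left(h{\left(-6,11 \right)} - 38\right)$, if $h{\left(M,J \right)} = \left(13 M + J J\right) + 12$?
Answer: $-34$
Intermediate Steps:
$h{\left(M,J \right)} = 12 + J^{2} + 13 M$ ($h{\left(M,J \right)} = \left(13 M + J^{2}\right) + 12 = \left(J^{2} + 13 M\right) + 12 = 12 + J^{2} + 13 M$)
$- 2 \left(h{\left(-6,11 \right)} - 38\right) = - 2 \left(\left(12 + 11^{2} + 13 \left(-6\right)\right) - 38\right) = - 2 \left(\left(12 + 121 - 78\right) - 38\right) = - 2 \left(55 - 38\right) = \left(-2\right) 17 = -34$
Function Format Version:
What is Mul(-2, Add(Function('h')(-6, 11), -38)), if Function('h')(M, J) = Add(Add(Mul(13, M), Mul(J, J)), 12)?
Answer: -34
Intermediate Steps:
Function('h')(M, J) = Add(12, Pow(J, 2), Mul(13, M)) (Function('h')(M, J) = Add(Add(Mul(13, M), Pow(J, 2)), 12) = Add(Add(Pow(J, 2), Mul(13, M)), 12) = Add(12, Pow(J, 2), Mul(13, M)))
Mul(-2, Add(Function('h')(-6, 11), -38)) = Mul(-2, Add(Add(12, Pow(11, 2), Mul(13, -6)), -38)) = Mul(-2, Add(Add(12, 121, -78), -38)) = Mul(-2, Add(55, -38)) = Mul(-2, 17) = -34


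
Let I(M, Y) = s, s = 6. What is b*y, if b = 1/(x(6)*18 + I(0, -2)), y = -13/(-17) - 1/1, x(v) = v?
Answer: -2/969 ≈ -0.0020640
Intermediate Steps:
I(M, Y) = 6
y = -4/17 (y = -13*(-1/17) - 1*1 = 13/17 - 1 = -4/17 ≈ -0.23529)
b = 1/114 (b = 1/(6*18 + 6) = 1/(108 + 6) = 1/114 ≈ 0.0087719)
b*y = (1/114)*(-4/17) = -2/969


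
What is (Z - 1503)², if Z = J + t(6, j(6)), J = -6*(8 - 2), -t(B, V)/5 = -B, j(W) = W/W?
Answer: 2277081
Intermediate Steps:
j(W) = 1
t(B, V) = 5*B (t(B, V) = -(-5)*B = 5*B)
J = -36 (J = -6*6 = -36)
Z = -6 (Z = -36 + 5*6 = -36 + 30 = -6)
(Z - 1503)² = (-6 - 1503)² = (-1509)² = 2277081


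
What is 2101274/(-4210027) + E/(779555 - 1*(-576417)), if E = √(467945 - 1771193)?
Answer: -2101274/4210027 + I*√81453/338993 ≈ -0.49911 + 0.0008419*I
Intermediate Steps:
E = 4*I*√81453 (E = √(-1303248) = 4*I*√81453 ≈ 1141.6*I)
2101274/(-4210027) + E/(779555 - 1*(-576417)) = 2101274/(-4210027) + (4*I*√81453)/(779555 - 1*(-576417)) = 2101274*(-1/4210027) + (4*I*√81453)/(779555 + 576417) = -2101274/4210027 + (4*I*√81453)/1355972 = -2101274/4210027 + (4*I*√81453)*(1/1355972) = -2101274/4210027 + I*√81453/338993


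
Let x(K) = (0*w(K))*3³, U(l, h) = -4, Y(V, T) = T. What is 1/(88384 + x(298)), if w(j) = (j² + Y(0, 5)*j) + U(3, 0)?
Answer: 1/88384 ≈ 1.1314e-5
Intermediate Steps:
w(j) = -4 + j² + 5*j (w(j) = (j² + 5*j) - 4 = -4 + j² + 5*j)
x(K) = 0 (x(K) = (0*(-4 + K² + 5*K))*3³ = 0*27 = 0)
1/(88384 + x(298)) = 1/(88384 + 0) = 1/88384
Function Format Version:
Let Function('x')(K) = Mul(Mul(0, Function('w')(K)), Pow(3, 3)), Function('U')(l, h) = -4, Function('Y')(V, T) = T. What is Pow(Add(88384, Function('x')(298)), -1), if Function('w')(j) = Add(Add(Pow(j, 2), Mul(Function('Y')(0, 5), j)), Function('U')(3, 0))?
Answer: Rational(1, 88384) ≈ 1.1314e-5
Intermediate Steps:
Function('w')(j) = Add(-4, Pow(j, 2), Mul(5, j)) (Function('w')(j) = Add(Add(Pow(j, 2), Mul(5, j)), -4) = Add(-4, Pow(j, 2), Mul(5, j)))
Function('x')(K) = 0 (Function('x')(K) = Mul(Mul(0, Add(-4, Pow(K, 2), Mul(5, K))), Pow(3, 3)) = Mul(0, 27) = 0)
Pow(Add(88384, Function('x')(298)), -1) = Pow(Add(88384, 0), -1) = Pow(88384, -1) = Rational(1, 88384)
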